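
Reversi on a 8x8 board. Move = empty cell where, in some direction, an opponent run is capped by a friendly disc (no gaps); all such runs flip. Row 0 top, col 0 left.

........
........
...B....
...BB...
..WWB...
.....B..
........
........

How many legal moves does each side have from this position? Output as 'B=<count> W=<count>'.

-- B to move --
(3,1): no bracket -> illegal
(3,2): no bracket -> illegal
(4,1): flips 2 -> legal
(5,1): flips 1 -> legal
(5,2): flips 1 -> legal
(5,3): flips 1 -> legal
(5,4): no bracket -> illegal
B mobility = 4
-- W to move --
(1,2): no bracket -> illegal
(1,3): flips 2 -> legal
(1,4): no bracket -> illegal
(2,2): no bracket -> illegal
(2,4): flips 1 -> legal
(2,5): flips 1 -> legal
(3,2): no bracket -> illegal
(3,5): no bracket -> illegal
(4,5): flips 1 -> legal
(4,6): no bracket -> illegal
(5,3): no bracket -> illegal
(5,4): no bracket -> illegal
(5,6): no bracket -> illegal
(6,4): no bracket -> illegal
(6,5): no bracket -> illegal
(6,6): no bracket -> illegal
W mobility = 4

Answer: B=4 W=4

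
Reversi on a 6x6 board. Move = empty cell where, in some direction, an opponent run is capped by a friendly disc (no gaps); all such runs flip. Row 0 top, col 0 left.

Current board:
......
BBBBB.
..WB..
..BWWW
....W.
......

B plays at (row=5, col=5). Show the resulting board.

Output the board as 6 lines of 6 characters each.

Answer: ......
BBBBB.
..BB..
..BBWW
....B.
.....B

Derivation:
Place B at (5,5); scan 8 dirs for brackets.
Dir NW: opp run (4,4) (3,3) (2,2) capped by B -> flip
Dir N: first cell '.' (not opp) -> no flip
Dir NE: edge -> no flip
Dir W: first cell '.' (not opp) -> no flip
Dir E: edge -> no flip
Dir SW: edge -> no flip
Dir S: edge -> no flip
Dir SE: edge -> no flip
All flips: (2,2) (3,3) (4,4)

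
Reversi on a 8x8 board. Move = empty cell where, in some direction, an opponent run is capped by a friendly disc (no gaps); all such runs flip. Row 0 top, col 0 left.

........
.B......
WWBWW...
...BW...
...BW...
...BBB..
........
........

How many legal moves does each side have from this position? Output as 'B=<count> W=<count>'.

-- B to move --
(1,0): no bracket -> illegal
(1,2): no bracket -> illegal
(1,3): flips 1 -> legal
(1,4): flips 3 -> legal
(1,5): flips 1 -> legal
(2,5): flips 3 -> legal
(3,0): no bracket -> illegal
(3,1): flips 1 -> legal
(3,2): no bracket -> illegal
(3,5): flips 2 -> legal
(4,5): flips 1 -> legal
B mobility = 7
-- W to move --
(0,0): flips 3 -> legal
(0,1): flips 1 -> legal
(0,2): flips 1 -> legal
(1,0): no bracket -> illegal
(1,2): no bracket -> illegal
(1,3): no bracket -> illegal
(3,1): no bracket -> illegal
(3,2): flips 1 -> legal
(4,2): flips 2 -> legal
(4,5): no bracket -> illegal
(4,6): no bracket -> illegal
(5,2): flips 1 -> legal
(5,6): no bracket -> illegal
(6,2): flips 1 -> legal
(6,3): flips 3 -> legal
(6,4): flips 1 -> legal
(6,5): no bracket -> illegal
(6,6): flips 1 -> legal
W mobility = 10

Answer: B=7 W=10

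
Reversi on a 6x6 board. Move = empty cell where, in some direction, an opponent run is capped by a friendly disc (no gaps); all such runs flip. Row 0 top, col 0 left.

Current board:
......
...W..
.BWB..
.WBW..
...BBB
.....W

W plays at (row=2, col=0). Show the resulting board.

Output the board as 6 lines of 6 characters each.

Answer: ......
...W..
WWWB..
.WBW..
...BBB
.....W

Derivation:
Place W at (2,0); scan 8 dirs for brackets.
Dir NW: edge -> no flip
Dir N: first cell '.' (not opp) -> no flip
Dir NE: first cell '.' (not opp) -> no flip
Dir W: edge -> no flip
Dir E: opp run (2,1) capped by W -> flip
Dir SW: edge -> no flip
Dir S: first cell '.' (not opp) -> no flip
Dir SE: first cell 'W' (not opp) -> no flip
All flips: (2,1)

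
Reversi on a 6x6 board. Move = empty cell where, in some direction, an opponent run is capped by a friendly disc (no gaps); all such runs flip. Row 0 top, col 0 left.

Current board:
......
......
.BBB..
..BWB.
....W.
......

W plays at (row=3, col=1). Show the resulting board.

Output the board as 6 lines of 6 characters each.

Answer: ......
......
.BBB..
.WWWB.
....W.
......

Derivation:
Place W at (3,1); scan 8 dirs for brackets.
Dir NW: first cell '.' (not opp) -> no flip
Dir N: opp run (2,1), next='.' -> no flip
Dir NE: opp run (2,2), next='.' -> no flip
Dir W: first cell '.' (not opp) -> no flip
Dir E: opp run (3,2) capped by W -> flip
Dir SW: first cell '.' (not opp) -> no flip
Dir S: first cell '.' (not opp) -> no flip
Dir SE: first cell '.' (not opp) -> no flip
All flips: (3,2)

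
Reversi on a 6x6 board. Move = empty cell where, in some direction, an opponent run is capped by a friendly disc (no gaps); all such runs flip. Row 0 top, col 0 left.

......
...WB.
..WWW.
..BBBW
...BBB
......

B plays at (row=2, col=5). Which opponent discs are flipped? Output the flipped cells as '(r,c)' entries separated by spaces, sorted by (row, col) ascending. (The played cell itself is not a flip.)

Dir NW: first cell 'B' (not opp) -> no flip
Dir N: first cell '.' (not opp) -> no flip
Dir NE: edge -> no flip
Dir W: opp run (2,4) (2,3) (2,2), next='.' -> no flip
Dir E: edge -> no flip
Dir SW: first cell 'B' (not opp) -> no flip
Dir S: opp run (3,5) capped by B -> flip
Dir SE: edge -> no flip

Answer: (3,5)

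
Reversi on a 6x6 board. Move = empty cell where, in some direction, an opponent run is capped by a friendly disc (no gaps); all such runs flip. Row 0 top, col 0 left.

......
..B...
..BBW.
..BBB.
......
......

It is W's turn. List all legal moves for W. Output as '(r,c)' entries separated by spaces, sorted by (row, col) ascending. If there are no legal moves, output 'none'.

Answer: (2,1) (4,2) (4,4)

Derivation:
(0,1): no bracket -> illegal
(0,2): no bracket -> illegal
(0,3): no bracket -> illegal
(1,1): no bracket -> illegal
(1,3): no bracket -> illegal
(1,4): no bracket -> illegal
(2,1): flips 2 -> legal
(2,5): no bracket -> illegal
(3,1): no bracket -> illegal
(3,5): no bracket -> illegal
(4,1): no bracket -> illegal
(4,2): flips 1 -> legal
(4,3): no bracket -> illegal
(4,4): flips 1 -> legal
(4,5): no bracket -> illegal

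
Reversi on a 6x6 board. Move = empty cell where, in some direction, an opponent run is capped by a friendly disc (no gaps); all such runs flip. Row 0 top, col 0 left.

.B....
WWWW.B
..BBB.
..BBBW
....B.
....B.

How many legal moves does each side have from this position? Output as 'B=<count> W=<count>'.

Answer: B=5 W=6

Derivation:
-- B to move --
(0,0): flips 1 -> legal
(0,2): flips 2 -> legal
(0,3): flips 1 -> legal
(0,4): flips 1 -> legal
(1,4): no bracket -> illegal
(2,0): no bracket -> illegal
(2,1): flips 1 -> legal
(2,5): no bracket -> illegal
(4,5): no bracket -> illegal
B mobility = 5
-- W to move --
(0,0): no bracket -> illegal
(0,2): no bracket -> illegal
(0,4): no bracket -> illegal
(0,5): no bracket -> illegal
(1,4): no bracket -> illegal
(2,1): no bracket -> illegal
(2,5): no bracket -> illegal
(3,1): flips 4 -> legal
(4,1): no bracket -> illegal
(4,2): flips 2 -> legal
(4,3): flips 2 -> legal
(4,5): flips 2 -> legal
(5,3): flips 1 -> legal
(5,5): flips 3 -> legal
W mobility = 6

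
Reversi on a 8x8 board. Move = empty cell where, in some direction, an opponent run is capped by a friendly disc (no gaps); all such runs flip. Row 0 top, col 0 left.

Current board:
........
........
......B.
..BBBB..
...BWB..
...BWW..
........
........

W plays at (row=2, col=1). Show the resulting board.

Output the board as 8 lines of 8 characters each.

Answer: ........
........
.W....B.
..WBBB..
...WWB..
...BWW..
........
........

Derivation:
Place W at (2,1); scan 8 dirs for brackets.
Dir NW: first cell '.' (not opp) -> no flip
Dir N: first cell '.' (not opp) -> no flip
Dir NE: first cell '.' (not opp) -> no flip
Dir W: first cell '.' (not opp) -> no flip
Dir E: first cell '.' (not opp) -> no flip
Dir SW: first cell '.' (not opp) -> no flip
Dir S: first cell '.' (not opp) -> no flip
Dir SE: opp run (3,2) (4,3) capped by W -> flip
All flips: (3,2) (4,3)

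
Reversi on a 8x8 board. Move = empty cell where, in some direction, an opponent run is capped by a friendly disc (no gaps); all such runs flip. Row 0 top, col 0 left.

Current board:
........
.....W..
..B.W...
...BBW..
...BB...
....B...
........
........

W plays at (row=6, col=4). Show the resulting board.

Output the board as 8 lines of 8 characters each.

Answer: ........
.....W..
..B.W...
...BWW..
...BW...
....W...
....W...
........

Derivation:
Place W at (6,4); scan 8 dirs for brackets.
Dir NW: first cell '.' (not opp) -> no flip
Dir N: opp run (5,4) (4,4) (3,4) capped by W -> flip
Dir NE: first cell '.' (not opp) -> no flip
Dir W: first cell '.' (not opp) -> no flip
Dir E: first cell '.' (not opp) -> no flip
Dir SW: first cell '.' (not opp) -> no flip
Dir S: first cell '.' (not opp) -> no flip
Dir SE: first cell '.' (not opp) -> no flip
All flips: (3,4) (4,4) (5,4)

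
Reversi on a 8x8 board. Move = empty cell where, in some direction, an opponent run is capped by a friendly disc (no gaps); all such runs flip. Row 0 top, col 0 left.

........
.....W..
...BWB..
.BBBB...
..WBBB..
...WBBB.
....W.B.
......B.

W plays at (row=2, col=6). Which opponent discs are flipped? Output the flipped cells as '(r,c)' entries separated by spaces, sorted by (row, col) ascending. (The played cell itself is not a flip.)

Dir NW: first cell 'W' (not opp) -> no flip
Dir N: first cell '.' (not opp) -> no flip
Dir NE: first cell '.' (not opp) -> no flip
Dir W: opp run (2,5) capped by W -> flip
Dir E: first cell '.' (not opp) -> no flip
Dir SW: first cell '.' (not opp) -> no flip
Dir S: first cell '.' (not opp) -> no flip
Dir SE: first cell '.' (not opp) -> no flip

Answer: (2,5)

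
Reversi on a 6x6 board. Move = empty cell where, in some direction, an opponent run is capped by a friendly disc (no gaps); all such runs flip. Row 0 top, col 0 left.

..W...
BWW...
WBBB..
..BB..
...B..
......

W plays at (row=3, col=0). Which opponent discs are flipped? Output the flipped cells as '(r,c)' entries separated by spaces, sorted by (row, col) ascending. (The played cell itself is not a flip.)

Answer: (2,1)

Derivation:
Dir NW: edge -> no flip
Dir N: first cell 'W' (not opp) -> no flip
Dir NE: opp run (2,1) capped by W -> flip
Dir W: edge -> no flip
Dir E: first cell '.' (not opp) -> no flip
Dir SW: edge -> no flip
Dir S: first cell '.' (not opp) -> no flip
Dir SE: first cell '.' (not opp) -> no flip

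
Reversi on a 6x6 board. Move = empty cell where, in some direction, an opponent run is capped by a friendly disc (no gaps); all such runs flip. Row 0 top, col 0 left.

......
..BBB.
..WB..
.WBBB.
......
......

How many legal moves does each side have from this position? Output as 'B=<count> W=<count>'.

Answer: B=4 W=6

Derivation:
-- B to move --
(1,1): flips 1 -> legal
(2,0): no bracket -> illegal
(2,1): flips 1 -> legal
(3,0): flips 1 -> legal
(4,0): flips 2 -> legal
(4,1): no bracket -> illegal
(4,2): no bracket -> illegal
B mobility = 4
-- W to move --
(0,1): no bracket -> illegal
(0,2): flips 1 -> legal
(0,3): no bracket -> illegal
(0,4): flips 1 -> legal
(0,5): no bracket -> illegal
(1,1): no bracket -> illegal
(1,5): no bracket -> illegal
(2,1): no bracket -> illegal
(2,4): flips 1 -> legal
(2,5): no bracket -> illegal
(3,5): flips 3 -> legal
(4,1): no bracket -> illegal
(4,2): flips 1 -> legal
(4,3): no bracket -> illegal
(4,4): flips 1 -> legal
(4,5): no bracket -> illegal
W mobility = 6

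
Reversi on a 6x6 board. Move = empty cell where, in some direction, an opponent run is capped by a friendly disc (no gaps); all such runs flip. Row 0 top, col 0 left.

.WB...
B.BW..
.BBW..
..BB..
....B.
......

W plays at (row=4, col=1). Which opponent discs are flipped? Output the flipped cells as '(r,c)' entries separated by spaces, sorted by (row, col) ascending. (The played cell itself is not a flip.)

Answer: (3,2)

Derivation:
Dir NW: first cell '.' (not opp) -> no flip
Dir N: first cell '.' (not opp) -> no flip
Dir NE: opp run (3,2) capped by W -> flip
Dir W: first cell '.' (not opp) -> no flip
Dir E: first cell '.' (not opp) -> no flip
Dir SW: first cell '.' (not opp) -> no flip
Dir S: first cell '.' (not opp) -> no flip
Dir SE: first cell '.' (not opp) -> no flip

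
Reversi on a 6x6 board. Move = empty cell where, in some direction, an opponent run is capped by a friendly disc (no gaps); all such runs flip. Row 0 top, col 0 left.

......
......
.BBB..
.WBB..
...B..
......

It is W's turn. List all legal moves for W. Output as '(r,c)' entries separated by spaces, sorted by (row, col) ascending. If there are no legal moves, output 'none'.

(1,0): no bracket -> illegal
(1,1): flips 1 -> legal
(1,2): no bracket -> illegal
(1,3): flips 1 -> legal
(1,4): no bracket -> illegal
(2,0): no bracket -> illegal
(2,4): no bracket -> illegal
(3,0): no bracket -> illegal
(3,4): flips 2 -> legal
(4,1): no bracket -> illegal
(4,2): no bracket -> illegal
(4,4): no bracket -> illegal
(5,2): no bracket -> illegal
(5,3): no bracket -> illegal
(5,4): no bracket -> illegal

Answer: (1,1) (1,3) (3,4)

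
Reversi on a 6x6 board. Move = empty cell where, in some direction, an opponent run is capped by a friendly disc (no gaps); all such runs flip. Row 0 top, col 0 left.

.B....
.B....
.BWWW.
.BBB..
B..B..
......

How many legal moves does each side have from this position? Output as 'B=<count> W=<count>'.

Answer: B=5 W=6

Derivation:
-- B to move --
(1,2): flips 1 -> legal
(1,3): flips 2 -> legal
(1,4): flips 1 -> legal
(1,5): flips 1 -> legal
(2,5): flips 3 -> legal
(3,4): no bracket -> illegal
(3,5): no bracket -> illegal
B mobility = 5
-- W to move --
(0,0): flips 1 -> legal
(0,2): no bracket -> illegal
(1,0): no bracket -> illegal
(1,2): no bracket -> illegal
(2,0): flips 1 -> legal
(3,0): no bracket -> illegal
(3,4): no bracket -> illegal
(4,1): flips 1 -> legal
(4,2): flips 2 -> legal
(4,4): flips 1 -> legal
(5,0): no bracket -> illegal
(5,1): no bracket -> illegal
(5,2): no bracket -> illegal
(5,3): flips 2 -> legal
(5,4): no bracket -> illegal
W mobility = 6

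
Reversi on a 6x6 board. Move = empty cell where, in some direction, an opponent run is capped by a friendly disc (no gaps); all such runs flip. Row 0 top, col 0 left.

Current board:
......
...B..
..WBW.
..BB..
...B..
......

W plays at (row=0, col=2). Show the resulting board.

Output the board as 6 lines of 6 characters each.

Answer: ..W...
...W..
..WBW.
..BB..
...B..
......

Derivation:
Place W at (0,2); scan 8 dirs for brackets.
Dir NW: edge -> no flip
Dir N: edge -> no flip
Dir NE: edge -> no flip
Dir W: first cell '.' (not opp) -> no flip
Dir E: first cell '.' (not opp) -> no flip
Dir SW: first cell '.' (not opp) -> no flip
Dir S: first cell '.' (not opp) -> no flip
Dir SE: opp run (1,3) capped by W -> flip
All flips: (1,3)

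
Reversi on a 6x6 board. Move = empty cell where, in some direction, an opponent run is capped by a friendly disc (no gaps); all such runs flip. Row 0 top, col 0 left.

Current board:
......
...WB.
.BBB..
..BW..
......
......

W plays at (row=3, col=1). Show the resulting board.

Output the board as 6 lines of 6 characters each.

Answer: ......
...WB.
.BWB..
.WWW..
......
......

Derivation:
Place W at (3,1); scan 8 dirs for brackets.
Dir NW: first cell '.' (not opp) -> no flip
Dir N: opp run (2,1), next='.' -> no flip
Dir NE: opp run (2,2) capped by W -> flip
Dir W: first cell '.' (not opp) -> no flip
Dir E: opp run (3,2) capped by W -> flip
Dir SW: first cell '.' (not opp) -> no flip
Dir S: first cell '.' (not opp) -> no flip
Dir SE: first cell '.' (not opp) -> no flip
All flips: (2,2) (3,2)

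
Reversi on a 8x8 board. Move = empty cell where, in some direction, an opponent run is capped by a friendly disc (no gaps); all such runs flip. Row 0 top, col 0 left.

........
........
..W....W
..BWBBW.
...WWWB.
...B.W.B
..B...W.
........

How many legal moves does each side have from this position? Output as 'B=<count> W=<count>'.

Answer: B=11 W=12

Derivation:
-- B to move --
(1,1): no bracket -> illegal
(1,2): flips 1 -> legal
(1,3): no bracket -> illegal
(1,6): no bracket -> illegal
(1,7): no bracket -> illegal
(2,1): no bracket -> illegal
(2,3): flips 2 -> legal
(2,4): no bracket -> illegal
(2,5): no bracket -> illegal
(2,6): flips 1 -> legal
(3,1): no bracket -> illegal
(3,7): flips 1 -> legal
(4,2): flips 3 -> legal
(4,7): no bracket -> illegal
(5,2): flips 1 -> legal
(5,4): flips 2 -> legal
(5,6): flips 1 -> legal
(6,4): flips 1 -> legal
(6,5): flips 2 -> legal
(6,7): no bracket -> illegal
(7,5): flips 1 -> legal
(7,6): no bracket -> illegal
(7,7): no bracket -> illegal
B mobility = 11
-- W to move --
(2,1): flips 1 -> legal
(2,3): flips 1 -> legal
(2,4): flips 1 -> legal
(2,5): flips 2 -> legal
(2,6): flips 1 -> legal
(3,1): flips 1 -> legal
(3,7): flips 1 -> legal
(4,1): no bracket -> illegal
(4,2): flips 1 -> legal
(4,7): flips 1 -> legal
(5,1): no bracket -> illegal
(5,2): no bracket -> illegal
(5,4): no bracket -> illegal
(5,6): flips 1 -> legal
(6,1): no bracket -> illegal
(6,3): flips 1 -> legal
(6,4): no bracket -> illegal
(6,7): no bracket -> illegal
(7,1): flips 2 -> legal
(7,2): no bracket -> illegal
(7,3): no bracket -> illegal
W mobility = 12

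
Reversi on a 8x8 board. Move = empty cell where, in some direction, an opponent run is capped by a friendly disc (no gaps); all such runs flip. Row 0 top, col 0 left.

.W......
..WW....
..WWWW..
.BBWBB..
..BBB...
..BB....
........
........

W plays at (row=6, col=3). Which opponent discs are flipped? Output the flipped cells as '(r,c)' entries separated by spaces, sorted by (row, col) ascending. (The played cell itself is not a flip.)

Answer: (4,3) (5,3)

Derivation:
Dir NW: opp run (5,2), next='.' -> no flip
Dir N: opp run (5,3) (4,3) capped by W -> flip
Dir NE: first cell '.' (not opp) -> no flip
Dir W: first cell '.' (not opp) -> no flip
Dir E: first cell '.' (not opp) -> no flip
Dir SW: first cell '.' (not opp) -> no flip
Dir S: first cell '.' (not opp) -> no flip
Dir SE: first cell '.' (not opp) -> no flip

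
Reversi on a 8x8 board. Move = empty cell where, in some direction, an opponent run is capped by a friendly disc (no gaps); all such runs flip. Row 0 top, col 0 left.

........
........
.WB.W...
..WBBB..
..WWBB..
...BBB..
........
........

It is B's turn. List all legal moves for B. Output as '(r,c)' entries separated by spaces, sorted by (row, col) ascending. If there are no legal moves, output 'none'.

Answer: (1,0) (1,3) (1,4) (1,5) (2,0) (3,1) (4,1) (5,1) (5,2)

Derivation:
(1,0): flips 3 -> legal
(1,1): no bracket -> illegal
(1,2): no bracket -> illegal
(1,3): flips 1 -> legal
(1,4): flips 1 -> legal
(1,5): flips 1 -> legal
(2,0): flips 1 -> legal
(2,3): no bracket -> illegal
(2,5): no bracket -> illegal
(3,0): no bracket -> illegal
(3,1): flips 2 -> legal
(4,1): flips 2 -> legal
(5,1): flips 1 -> legal
(5,2): flips 3 -> legal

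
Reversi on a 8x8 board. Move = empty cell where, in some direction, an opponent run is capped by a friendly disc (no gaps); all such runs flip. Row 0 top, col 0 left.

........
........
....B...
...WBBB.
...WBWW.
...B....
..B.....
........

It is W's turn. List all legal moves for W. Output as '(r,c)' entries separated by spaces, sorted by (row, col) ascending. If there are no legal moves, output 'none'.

Answer: (1,3) (1,5) (2,3) (2,5) (2,6) (2,7) (3,7) (5,5) (6,3)

Derivation:
(1,3): flips 2 -> legal
(1,4): no bracket -> illegal
(1,5): flips 1 -> legal
(2,3): flips 1 -> legal
(2,5): flips 2 -> legal
(2,6): flips 1 -> legal
(2,7): flips 1 -> legal
(3,7): flips 3 -> legal
(4,2): no bracket -> illegal
(4,7): no bracket -> illegal
(5,1): no bracket -> illegal
(5,2): no bracket -> illegal
(5,4): no bracket -> illegal
(5,5): flips 1 -> legal
(6,1): no bracket -> illegal
(6,3): flips 1 -> legal
(6,4): no bracket -> illegal
(7,1): no bracket -> illegal
(7,2): no bracket -> illegal
(7,3): no bracket -> illegal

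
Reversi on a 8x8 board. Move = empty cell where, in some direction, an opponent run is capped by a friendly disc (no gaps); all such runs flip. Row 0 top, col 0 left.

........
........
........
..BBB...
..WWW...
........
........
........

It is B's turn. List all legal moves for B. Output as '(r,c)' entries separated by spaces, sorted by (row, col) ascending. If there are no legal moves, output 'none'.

Answer: (5,1) (5,2) (5,3) (5,4) (5,5)

Derivation:
(3,1): no bracket -> illegal
(3,5): no bracket -> illegal
(4,1): no bracket -> illegal
(4,5): no bracket -> illegal
(5,1): flips 1 -> legal
(5,2): flips 2 -> legal
(5,3): flips 1 -> legal
(5,4): flips 2 -> legal
(5,5): flips 1 -> legal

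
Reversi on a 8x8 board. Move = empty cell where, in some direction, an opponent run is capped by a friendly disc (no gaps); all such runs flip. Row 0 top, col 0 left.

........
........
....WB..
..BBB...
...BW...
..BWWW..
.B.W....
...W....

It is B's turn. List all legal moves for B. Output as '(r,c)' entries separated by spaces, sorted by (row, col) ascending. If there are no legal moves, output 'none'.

Answer: (1,4) (1,5) (2,3) (4,5) (5,6) (6,4) (6,5) (6,6) (7,4)

Derivation:
(1,3): no bracket -> illegal
(1,4): flips 1 -> legal
(1,5): flips 1 -> legal
(2,3): flips 1 -> legal
(3,5): no bracket -> illegal
(4,2): no bracket -> illegal
(4,5): flips 1 -> legal
(4,6): no bracket -> illegal
(5,6): flips 3 -> legal
(6,2): no bracket -> illegal
(6,4): flips 2 -> legal
(6,5): flips 1 -> legal
(6,6): flips 2 -> legal
(7,2): no bracket -> illegal
(7,4): flips 1 -> legal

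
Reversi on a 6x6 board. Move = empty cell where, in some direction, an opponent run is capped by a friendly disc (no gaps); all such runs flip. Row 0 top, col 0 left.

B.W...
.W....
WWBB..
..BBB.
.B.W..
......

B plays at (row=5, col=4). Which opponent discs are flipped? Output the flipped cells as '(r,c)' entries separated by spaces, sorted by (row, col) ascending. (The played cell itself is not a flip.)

Dir NW: opp run (4,3) capped by B -> flip
Dir N: first cell '.' (not opp) -> no flip
Dir NE: first cell '.' (not opp) -> no flip
Dir W: first cell '.' (not opp) -> no flip
Dir E: first cell '.' (not opp) -> no flip
Dir SW: edge -> no flip
Dir S: edge -> no flip
Dir SE: edge -> no flip

Answer: (4,3)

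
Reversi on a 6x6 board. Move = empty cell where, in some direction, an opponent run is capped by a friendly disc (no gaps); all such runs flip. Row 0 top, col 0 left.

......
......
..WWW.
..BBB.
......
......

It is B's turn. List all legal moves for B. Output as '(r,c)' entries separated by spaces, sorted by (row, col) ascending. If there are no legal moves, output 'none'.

(1,1): flips 1 -> legal
(1,2): flips 2 -> legal
(1,3): flips 1 -> legal
(1,4): flips 2 -> legal
(1,5): flips 1 -> legal
(2,1): no bracket -> illegal
(2,5): no bracket -> illegal
(3,1): no bracket -> illegal
(3,5): no bracket -> illegal

Answer: (1,1) (1,2) (1,3) (1,4) (1,5)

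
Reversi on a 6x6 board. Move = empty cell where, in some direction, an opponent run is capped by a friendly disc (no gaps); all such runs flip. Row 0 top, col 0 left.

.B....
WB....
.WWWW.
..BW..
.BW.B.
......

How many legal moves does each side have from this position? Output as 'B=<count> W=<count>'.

-- B to move --
(0,0): no bracket -> illegal
(1,2): flips 1 -> legal
(1,3): no bracket -> illegal
(1,4): flips 1 -> legal
(1,5): no bracket -> illegal
(2,0): no bracket -> illegal
(2,5): no bracket -> illegal
(3,0): no bracket -> illegal
(3,1): flips 1 -> legal
(3,4): flips 1 -> legal
(3,5): no bracket -> illegal
(4,3): flips 1 -> legal
(5,1): no bracket -> illegal
(5,2): flips 1 -> legal
(5,3): no bracket -> illegal
B mobility = 6
-- W to move --
(0,0): flips 1 -> legal
(0,2): no bracket -> illegal
(1,2): flips 1 -> legal
(2,0): no bracket -> illegal
(3,0): no bracket -> illegal
(3,1): flips 1 -> legal
(3,4): no bracket -> illegal
(3,5): no bracket -> illegal
(4,0): flips 1 -> legal
(4,3): flips 1 -> legal
(4,5): no bracket -> illegal
(5,0): flips 2 -> legal
(5,1): no bracket -> illegal
(5,2): no bracket -> illegal
(5,3): no bracket -> illegal
(5,4): no bracket -> illegal
(5,5): flips 1 -> legal
W mobility = 7

Answer: B=6 W=7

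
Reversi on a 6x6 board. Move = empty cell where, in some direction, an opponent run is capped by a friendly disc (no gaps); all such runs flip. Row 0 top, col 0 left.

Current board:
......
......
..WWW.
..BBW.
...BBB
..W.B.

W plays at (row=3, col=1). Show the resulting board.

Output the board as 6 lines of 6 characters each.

Place W at (3,1); scan 8 dirs for brackets.
Dir NW: first cell '.' (not opp) -> no flip
Dir N: first cell '.' (not opp) -> no flip
Dir NE: first cell 'W' (not opp) -> no flip
Dir W: first cell '.' (not opp) -> no flip
Dir E: opp run (3,2) (3,3) capped by W -> flip
Dir SW: first cell '.' (not opp) -> no flip
Dir S: first cell '.' (not opp) -> no flip
Dir SE: first cell '.' (not opp) -> no flip
All flips: (3,2) (3,3)

Answer: ......
......
..WWW.
.WWWW.
...BBB
..W.B.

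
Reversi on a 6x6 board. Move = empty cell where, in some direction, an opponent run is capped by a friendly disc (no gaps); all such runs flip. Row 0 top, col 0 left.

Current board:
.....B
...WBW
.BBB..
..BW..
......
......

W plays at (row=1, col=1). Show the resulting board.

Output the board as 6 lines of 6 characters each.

Answer: .....B
.W.WBW
.BWB..
..BW..
......
......

Derivation:
Place W at (1,1); scan 8 dirs for brackets.
Dir NW: first cell '.' (not opp) -> no flip
Dir N: first cell '.' (not opp) -> no flip
Dir NE: first cell '.' (not opp) -> no flip
Dir W: first cell '.' (not opp) -> no flip
Dir E: first cell '.' (not opp) -> no flip
Dir SW: first cell '.' (not opp) -> no flip
Dir S: opp run (2,1), next='.' -> no flip
Dir SE: opp run (2,2) capped by W -> flip
All flips: (2,2)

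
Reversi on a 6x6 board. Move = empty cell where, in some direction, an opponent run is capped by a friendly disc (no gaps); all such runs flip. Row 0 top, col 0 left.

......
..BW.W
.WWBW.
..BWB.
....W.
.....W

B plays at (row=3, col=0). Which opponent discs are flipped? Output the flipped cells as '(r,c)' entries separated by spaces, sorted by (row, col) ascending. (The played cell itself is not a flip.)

Dir NW: edge -> no flip
Dir N: first cell '.' (not opp) -> no flip
Dir NE: opp run (2,1) capped by B -> flip
Dir W: edge -> no flip
Dir E: first cell '.' (not opp) -> no flip
Dir SW: edge -> no flip
Dir S: first cell '.' (not opp) -> no flip
Dir SE: first cell '.' (not opp) -> no flip

Answer: (2,1)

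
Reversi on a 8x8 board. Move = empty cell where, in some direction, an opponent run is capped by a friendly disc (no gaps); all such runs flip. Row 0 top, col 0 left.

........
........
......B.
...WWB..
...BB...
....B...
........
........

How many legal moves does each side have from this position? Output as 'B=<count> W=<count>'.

-- B to move --
(2,2): flips 1 -> legal
(2,3): flips 1 -> legal
(2,4): flips 1 -> legal
(2,5): flips 1 -> legal
(3,2): flips 2 -> legal
(4,2): no bracket -> illegal
(4,5): no bracket -> illegal
B mobility = 5
-- W to move --
(1,5): no bracket -> illegal
(1,6): no bracket -> illegal
(1,7): no bracket -> illegal
(2,4): no bracket -> illegal
(2,5): no bracket -> illegal
(2,7): no bracket -> illegal
(3,2): no bracket -> illegal
(3,6): flips 1 -> legal
(3,7): no bracket -> illegal
(4,2): no bracket -> illegal
(4,5): no bracket -> illegal
(4,6): no bracket -> illegal
(5,2): flips 1 -> legal
(5,3): flips 1 -> legal
(5,5): flips 1 -> legal
(6,3): no bracket -> illegal
(6,4): flips 2 -> legal
(6,5): no bracket -> illegal
W mobility = 5

Answer: B=5 W=5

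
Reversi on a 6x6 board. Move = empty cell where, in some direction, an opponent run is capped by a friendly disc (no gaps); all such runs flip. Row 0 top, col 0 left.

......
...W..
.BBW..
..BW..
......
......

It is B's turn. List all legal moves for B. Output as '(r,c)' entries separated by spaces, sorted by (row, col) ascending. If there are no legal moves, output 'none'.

Answer: (0,4) (1,4) (2,4) (3,4) (4,4)

Derivation:
(0,2): no bracket -> illegal
(0,3): no bracket -> illegal
(0,4): flips 1 -> legal
(1,2): no bracket -> illegal
(1,4): flips 1 -> legal
(2,4): flips 1 -> legal
(3,4): flips 1 -> legal
(4,2): no bracket -> illegal
(4,3): no bracket -> illegal
(4,4): flips 1 -> legal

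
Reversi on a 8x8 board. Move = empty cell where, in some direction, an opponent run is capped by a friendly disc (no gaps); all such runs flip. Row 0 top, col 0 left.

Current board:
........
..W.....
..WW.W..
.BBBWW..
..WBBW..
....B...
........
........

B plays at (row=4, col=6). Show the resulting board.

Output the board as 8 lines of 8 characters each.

Place B at (4,6); scan 8 dirs for brackets.
Dir NW: opp run (3,5), next='.' -> no flip
Dir N: first cell '.' (not opp) -> no flip
Dir NE: first cell '.' (not opp) -> no flip
Dir W: opp run (4,5) capped by B -> flip
Dir E: first cell '.' (not opp) -> no flip
Dir SW: first cell '.' (not opp) -> no flip
Dir S: first cell '.' (not opp) -> no flip
Dir SE: first cell '.' (not opp) -> no flip
All flips: (4,5)

Answer: ........
..W.....
..WW.W..
.BBBWW..
..WBBBB.
....B...
........
........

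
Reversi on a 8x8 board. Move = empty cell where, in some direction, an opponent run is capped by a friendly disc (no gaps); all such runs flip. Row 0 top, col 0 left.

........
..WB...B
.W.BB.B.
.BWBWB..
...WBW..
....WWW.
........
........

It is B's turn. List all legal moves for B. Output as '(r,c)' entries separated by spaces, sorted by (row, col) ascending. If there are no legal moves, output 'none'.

(0,1): flips 1 -> legal
(0,2): no bracket -> illegal
(0,3): no bracket -> illegal
(1,0): no bracket -> illegal
(1,1): flips 2 -> legal
(2,0): no bracket -> illegal
(2,2): no bracket -> illegal
(2,5): no bracket -> illegal
(3,0): no bracket -> illegal
(3,6): no bracket -> illegal
(4,1): flips 1 -> legal
(4,2): flips 1 -> legal
(4,6): flips 1 -> legal
(4,7): no bracket -> illegal
(5,2): no bracket -> illegal
(5,3): flips 1 -> legal
(5,7): no bracket -> illegal
(6,3): no bracket -> illegal
(6,4): flips 1 -> legal
(6,5): flips 2 -> legal
(6,6): flips 1 -> legal
(6,7): flips 3 -> legal

Answer: (0,1) (1,1) (4,1) (4,2) (4,6) (5,3) (6,4) (6,5) (6,6) (6,7)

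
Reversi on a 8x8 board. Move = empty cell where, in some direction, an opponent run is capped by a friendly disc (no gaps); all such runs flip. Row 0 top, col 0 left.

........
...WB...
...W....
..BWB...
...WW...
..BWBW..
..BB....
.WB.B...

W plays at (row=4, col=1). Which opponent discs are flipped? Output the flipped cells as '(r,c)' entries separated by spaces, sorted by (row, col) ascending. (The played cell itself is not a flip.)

Dir NW: first cell '.' (not opp) -> no flip
Dir N: first cell '.' (not opp) -> no flip
Dir NE: opp run (3,2) capped by W -> flip
Dir W: first cell '.' (not opp) -> no flip
Dir E: first cell '.' (not opp) -> no flip
Dir SW: first cell '.' (not opp) -> no flip
Dir S: first cell '.' (not opp) -> no flip
Dir SE: opp run (5,2) (6,3) (7,4), next=edge -> no flip

Answer: (3,2)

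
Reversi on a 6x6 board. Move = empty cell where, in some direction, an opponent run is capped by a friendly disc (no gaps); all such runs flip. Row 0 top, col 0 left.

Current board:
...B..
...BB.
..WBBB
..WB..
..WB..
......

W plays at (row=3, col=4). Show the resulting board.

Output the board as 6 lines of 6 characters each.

Place W at (3,4); scan 8 dirs for brackets.
Dir NW: opp run (2,3), next='.' -> no flip
Dir N: opp run (2,4) (1,4), next='.' -> no flip
Dir NE: opp run (2,5), next=edge -> no flip
Dir W: opp run (3,3) capped by W -> flip
Dir E: first cell '.' (not opp) -> no flip
Dir SW: opp run (4,3), next='.' -> no flip
Dir S: first cell '.' (not opp) -> no flip
Dir SE: first cell '.' (not opp) -> no flip
All flips: (3,3)

Answer: ...B..
...BB.
..WBBB
..WWW.
..WB..
......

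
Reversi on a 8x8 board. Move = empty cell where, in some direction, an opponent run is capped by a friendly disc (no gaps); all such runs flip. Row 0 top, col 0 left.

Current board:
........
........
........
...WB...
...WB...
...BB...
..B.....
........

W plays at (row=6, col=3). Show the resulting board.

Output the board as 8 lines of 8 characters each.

Place W at (6,3); scan 8 dirs for brackets.
Dir NW: first cell '.' (not opp) -> no flip
Dir N: opp run (5,3) capped by W -> flip
Dir NE: opp run (5,4), next='.' -> no flip
Dir W: opp run (6,2), next='.' -> no flip
Dir E: first cell '.' (not opp) -> no flip
Dir SW: first cell '.' (not opp) -> no flip
Dir S: first cell '.' (not opp) -> no flip
Dir SE: first cell '.' (not opp) -> no flip
All flips: (5,3)

Answer: ........
........
........
...WB...
...WB...
...WB...
..BW....
........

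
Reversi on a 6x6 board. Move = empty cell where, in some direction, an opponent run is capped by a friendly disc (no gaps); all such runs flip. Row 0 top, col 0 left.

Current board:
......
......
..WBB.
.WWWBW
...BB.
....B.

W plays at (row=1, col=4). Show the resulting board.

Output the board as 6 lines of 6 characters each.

Place W at (1,4); scan 8 dirs for brackets.
Dir NW: first cell '.' (not opp) -> no flip
Dir N: first cell '.' (not opp) -> no flip
Dir NE: first cell '.' (not opp) -> no flip
Dir W: first cell '.' (not opp) -> no flip
Dir E: first cell '.' (not opp) -> no flip
Dir SW: opp run (2,3) capped by W -> flip
Dir S: opp run (2,4) (3,4) (4,4) (5,4), next=edge -> no flip
Dir SE: first cell '.' (not opp) -> no flip
All flips: (2,3)

Answer: ......
....W.
..WWB.
.WWWBW
...BB.
....B.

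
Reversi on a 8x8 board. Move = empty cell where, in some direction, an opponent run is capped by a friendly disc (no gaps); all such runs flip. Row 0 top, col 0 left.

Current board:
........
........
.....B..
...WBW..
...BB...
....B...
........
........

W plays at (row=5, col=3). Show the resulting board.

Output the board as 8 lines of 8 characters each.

Answer: ........
........
.....B..
...WBW..
...WW...
...WB...
........
........

Derivation:
Place W at (5,3); scan 8 dirs for brackets.
Dir NW: first cell '.' (not opp) -> no flip
Dir N: opp run (4,3) capped by W -> flip
Dir NE: opp run (4,4) capped by W -> flip
Dir W: first cell '.' (not opp) -> no flip
Dir E: opp run (5,4), next='.' -> no flip
Dir SW: first cell '.' (not opp) -> no flip
Dir S: first cell '.' (not opp) -> no flip
Dir SE: first cell '.' (not opp) -> no flip
All flips: (4,3) (4,4)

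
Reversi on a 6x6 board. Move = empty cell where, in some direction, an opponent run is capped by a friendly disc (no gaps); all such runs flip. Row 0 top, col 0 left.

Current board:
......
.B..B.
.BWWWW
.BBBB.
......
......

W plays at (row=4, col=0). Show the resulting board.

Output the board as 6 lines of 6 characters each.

Place W at (4,0); scan 8 dirs for brackets.
Dir NW: edge -> no flip
Dir N: first cell '.' (not opp) -> no flip
Dir NE: opp run (3,1) capped by W -> flip
Dir W: edge -> no flip
Dir E: first cell '.' (not opp) -> no flip
Dir SW: edge -> no flip
Dir S: first cell '.' (not opp) -> no flip
Dir SE: first cell '.' (not opp) -> no flip
All flips: (3,1)

Answer: ......
.B..B.
.BWWWW
.WBBB.
W.....
......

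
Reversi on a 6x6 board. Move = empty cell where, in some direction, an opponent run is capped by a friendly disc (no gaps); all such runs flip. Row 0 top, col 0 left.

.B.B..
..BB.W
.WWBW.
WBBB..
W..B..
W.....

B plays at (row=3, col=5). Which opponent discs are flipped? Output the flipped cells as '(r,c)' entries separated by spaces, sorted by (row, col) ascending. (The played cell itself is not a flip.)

Dir NW: opp run (2,4) capped by B -> flip
Dir N: first cell '.' (not opp) -> no flip
Dir NE: edge -> no flip
Dir W: first cell '.' (not opp) -> no flip
Dir E: edge -> no flip
Dir SW: first cell '.' (not opp) -> no flip
Dir S: first cell '.' (not opp) -> no flip
Dir SE: edge -> no flip

Answer: (2,4)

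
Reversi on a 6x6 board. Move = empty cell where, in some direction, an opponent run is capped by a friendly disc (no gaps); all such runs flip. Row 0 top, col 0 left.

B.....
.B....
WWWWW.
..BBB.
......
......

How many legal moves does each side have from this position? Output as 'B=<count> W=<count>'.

Answer: B=6 W=7

Derivation:
-- B to move --
(1,0): flips 1 -> legal
(1,2): flips 2 -> legal
(1,3): flips 1 -> legal
(1,4): flips 2 -> legal
(1,5): flips 1 -> legal
(2,5): no bracket -> illegal
(3,0): no bracket -> illegal
(3,1): flips 1 -> legal
(3,5): no bracket -> illegal
B mobility = 6
-- W to move --
(0,1): flips 1 -> legal
(0,2): flips 1 -> legal
(1,0): no bracket -> illegal
(1,2): no bracket -> illegal
(2,5): no bracket -> illegal
(3,1): no bracket -> illegal
(3,5): no bracket -> illegal
(4,1): flips 1 -> legal
(4,2): flips 2 -> legal
(4,3): flips 2 -> legal
(4,4): flips 2 -> legal
(4,5): flips 1 -> legal
W mobility = 7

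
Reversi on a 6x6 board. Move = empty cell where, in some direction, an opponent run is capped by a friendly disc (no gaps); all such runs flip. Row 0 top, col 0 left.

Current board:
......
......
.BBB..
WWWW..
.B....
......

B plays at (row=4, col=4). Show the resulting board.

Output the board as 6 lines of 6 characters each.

Place B at (4,4); scan 8 dirs for brackets.
Dir NW: opp run (3,3) capped by B -> flip
Dir N: first cell '.' (not opp) -> no flip
Dir NE: first cell '.' (not opp) -> no flip
Dir W: first cell '.' (not opp) -> no flip
Dir E: first cell '.' (not opp) -> no flip
Dir SW: first cell '.' (not opp) -> no flip
Dir S: first cell '.' (not opp) -> no flip
Dir SE: first cell '.' (not opp) -> no flip
All flips: (3,3)

Answer: ......
......
.BBB..
WWWB..
.B..B.
......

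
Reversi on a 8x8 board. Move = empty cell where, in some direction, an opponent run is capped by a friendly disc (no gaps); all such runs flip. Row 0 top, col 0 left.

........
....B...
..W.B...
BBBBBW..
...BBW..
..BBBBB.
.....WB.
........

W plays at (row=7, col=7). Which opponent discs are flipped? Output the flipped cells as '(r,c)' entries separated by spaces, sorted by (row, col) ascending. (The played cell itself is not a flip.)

Dir NW: opp run (6,6) (5,5) (4,4) (3,3) capped by W -> flip
Dir N: first cell '.' (not opp) -> no flip
Dir NE: edge -> no flip
Dir W: first cell '.' (not opp) -> no flip
Dir E: edge -> no flip
Dir SW: edge -> no flip
Dir S: edge -> no flip
Dir SE: edge -> no flip

Answer: (3,3) (4,4) (5,5) (6,6)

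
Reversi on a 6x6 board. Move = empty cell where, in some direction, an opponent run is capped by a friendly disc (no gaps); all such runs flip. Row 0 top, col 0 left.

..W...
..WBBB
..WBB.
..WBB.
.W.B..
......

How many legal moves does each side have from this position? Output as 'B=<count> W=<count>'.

Answer: B=5 W=7

Derivation:
-- B to move --
(0,1): flips 1 -> legal
(0,3): no bracket -> illegal
(1,1): flips 2 -> legal
(2,1): flips 2 -> legal
(3,0): no bracket -> illegal
(3,1): flips 2 -> legal
(4,0): no bracket -> illegal
(4,2): no bracket -> illegal
(5,0): flips 2 -> legal
(5,1): no bracket -> illegal
(5,2): no bracket -> illegal
B mobility = 5
-- W to move --
(0,3): no bracket -> illegal
(0,4): flips 1 -> legal
(0,5): flips 2 -> legal
(2,5): flips 2 -> legal
(3,5): flips 4 -> legal
(4,2): no bracket -> illegal
(4,4): flips 1 -> legal
(4,5): flips 2 -> legal
(5,2): no bracket -> illegal
(5,3): no bracket -> illegal
(5,4): flips 1 -> legal
W mobility = 7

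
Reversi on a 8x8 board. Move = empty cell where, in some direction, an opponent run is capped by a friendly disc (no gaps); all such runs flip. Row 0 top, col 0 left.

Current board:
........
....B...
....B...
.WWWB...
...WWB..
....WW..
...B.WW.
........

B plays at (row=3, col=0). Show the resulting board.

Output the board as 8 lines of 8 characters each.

Place B at (3,0); scan 8 dirs for brackets.
Dir NW: edge -> no flip
Dir N: first cell '.' (not opp) -> no flip
Dir NE: first cell '.' (not opp) -> no flip
Dir W: edge -> no flip
Dir E: opp run (3,1) (3,2) (3,3) capped by B -> flip
Dir SW: edge -> no flip
Dir S: first cell '.' (not opp) -> no flip
Dir SE: first cell '.' (not opp) -> no flip
All flips: (3,1) (3,2) (3,3)

Answer: ........
....B...
....B...
BBBBB...
...WWB..
....WW..
...B.WW.
........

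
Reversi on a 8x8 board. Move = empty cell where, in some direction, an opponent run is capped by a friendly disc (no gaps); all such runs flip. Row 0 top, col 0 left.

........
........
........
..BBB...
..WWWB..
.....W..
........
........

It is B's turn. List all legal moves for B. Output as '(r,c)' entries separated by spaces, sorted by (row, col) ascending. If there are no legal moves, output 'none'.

Answer: (4,1) (5,1) (5,2) (5,3) (5,4) (6,5) (6,6)

Derivation:
(3,1): no bracket -> illegal
(3,5): no bracket -> illegal
(4,1): flips 3 -> legal
(4,6): no bracket -> illegal
(5,1): flips 1 -> legal
(5,2): flips 2 -> legal
(5,3): flips 1 -> legal
(5,4): flips 2 -> legal
(5,6): no bracket -> illegal
(6,4): no bracket -> illegal
(6,5): flips 1 -> legal
(6,6): flips 2 -> legal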